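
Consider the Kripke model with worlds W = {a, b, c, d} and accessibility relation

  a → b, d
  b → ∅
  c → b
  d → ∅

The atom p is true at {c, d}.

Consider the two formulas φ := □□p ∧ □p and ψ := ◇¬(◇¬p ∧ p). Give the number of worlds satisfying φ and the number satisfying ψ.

For □□p ∧ □p:
a: □□p is T, □p is F. ✗
b: □□p is T, □p is T. ✓
c: □□p is T, □p is F. ✗
d: □□p is T, □p is T. ✓
— 2 worlds.
For ◇¬(◇¬p ∧ p):
a: successors {b, d}; ¬(◇¬p ∧ p) there: b:T, d:T. ✓
b: no successors, so ◇¬(◇¬p ∧ p) fails. ✗
c: successors {b}; ¬(◇¬p ∧ p) there: b:T. ✓
d: no successors, so ◇¬(◇¬p ∧ p) fails. ✗
— 2 worlds.

2 and 2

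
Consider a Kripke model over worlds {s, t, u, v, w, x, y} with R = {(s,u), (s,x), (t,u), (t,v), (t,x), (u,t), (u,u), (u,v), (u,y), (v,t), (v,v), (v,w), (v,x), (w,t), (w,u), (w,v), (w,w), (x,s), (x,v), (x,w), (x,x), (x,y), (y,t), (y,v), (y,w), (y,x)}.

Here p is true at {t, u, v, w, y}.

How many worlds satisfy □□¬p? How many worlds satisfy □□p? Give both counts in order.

0 and 0

For □□¬p:
s: successors {u, x}; □¬p there: u:F, x:F. ✗
t: successors {u, v, x}; □¬p there: u:F, v:F, x:F. ✗
u: successors {t, u, v, y}; □¬p there: t:F, u:F, v:F, y:F. ✗
v: successors {t, v, w, x}; □¬p there: t:F, v:F, w:F, x:F. ✗
w: successors {t, u, v, w}; □¬p there: t:F, u:F, v:F, w:F. ✗
x: successors {s, v, w, x, y}; □¬p there: s:F, v:F, w:F, x:F, y:F. ✗
y: successors {t, v, w, x}; □¬p there: t:F, v:F, w:F, x:F. ✗
— 0 worlds.
For □□p:
s: successors {u, x}; □p there: u:T, x:F. ✗
t: successors {u, v, x}; □p there: u:T, v:F, x:F. ✗
u: successors {t, u, v, y}; □p there: t:F, u:T, v:F, y:F. ✗
v: successors {t, v, w, x}; □p there: t:F, v:F, w:T, x:F. ✗
w: successors {t, u, v, w}; □p there: t:F, u:T, v:F, w:T. ✗
x: successors {s, v, w, x, y}; □p there: s:F, v:F, w:T, x:F, y:F. ✗
y: successors {t, v, w, x}; □p there: t:F, v:F, w:T, x:F. ✗
— 0 worlds.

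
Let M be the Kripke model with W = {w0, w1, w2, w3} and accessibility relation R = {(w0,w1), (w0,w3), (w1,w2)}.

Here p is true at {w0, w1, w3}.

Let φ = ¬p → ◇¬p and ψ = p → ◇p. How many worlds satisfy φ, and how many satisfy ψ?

For ¬p → ◇¬p:
w0: ¬p is F, ◇¬p is F. ✓
w1: ¬p is F, ◇¬p is T. ✓
w2: ¬p is T, ◇¬p is F. ✗
w3: ¬p is F, ◇¬p is F. ✓
— 3 worlds.
For p → ◇p:
w0: p is T, ◇p is T. ✓
w1: p is T, ◇p is F. ✗
w2: p is F, ◇p is F. ✓
w3: p is T, ◇p is F. ✗
— 2 worlds.

3 and 2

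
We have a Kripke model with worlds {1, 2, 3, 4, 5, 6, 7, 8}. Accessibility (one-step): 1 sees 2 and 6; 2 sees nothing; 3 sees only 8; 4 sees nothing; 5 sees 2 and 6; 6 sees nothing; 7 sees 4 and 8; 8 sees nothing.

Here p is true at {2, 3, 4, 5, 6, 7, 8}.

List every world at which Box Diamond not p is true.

{2, 4, 6, 8}

1: successors {2, 6}; Diamond not p there: 2:F, 6:F. ✗
2: no successors, so Box Diamond not p holds vacuously. ✓
3: successors {8}; Diamond not p there: 8:F. ✗
4: no successors, so Box Diamond not p holds vacuously. ✓
5: successors {2, 6}; Diamond not p there: 2:F, 6:F. ✗
6: no successors, so Box Diamond not p holds vacuously. ✓
7: successors {4, 8}; Diamond not p there: 4:F, 8:F. ✗
8: no successors, so Box Diamond not p holds vacuously. ✓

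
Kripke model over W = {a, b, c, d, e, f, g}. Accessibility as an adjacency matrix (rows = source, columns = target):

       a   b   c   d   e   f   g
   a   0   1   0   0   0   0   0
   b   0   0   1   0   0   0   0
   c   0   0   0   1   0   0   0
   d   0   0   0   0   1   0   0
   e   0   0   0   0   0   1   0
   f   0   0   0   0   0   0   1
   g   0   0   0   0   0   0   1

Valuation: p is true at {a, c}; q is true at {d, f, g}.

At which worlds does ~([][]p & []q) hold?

a: [][]p & []q is F. ✓
b: [][]p & []q is F. ✓
c: [][]p & []q is F. ✓
d: [][]p & []q is F. ✓
e: [][]p & []q is F. ✓
f: [][]p & []q is F. ✓
g: [][]p & []q is F. ✓

{a, b, c, d, e, f, g}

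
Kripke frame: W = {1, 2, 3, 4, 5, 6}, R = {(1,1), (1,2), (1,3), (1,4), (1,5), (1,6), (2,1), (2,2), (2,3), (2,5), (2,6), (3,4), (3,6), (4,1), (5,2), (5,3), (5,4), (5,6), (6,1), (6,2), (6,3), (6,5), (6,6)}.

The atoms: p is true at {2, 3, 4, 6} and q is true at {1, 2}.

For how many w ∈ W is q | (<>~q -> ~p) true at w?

1: q is T, <>~q -> ~p is T. ✓
2: q is T, <>~q -> ~p is F. ✓
3: q is F, <>~q -> ~p is F. ✗
4: q is F, <>~q -> ~p is T. ✓
5: q is F, <>~q -> ~p is T. ✓
6: q is F, <>~q -> ~p is F. ✗
Satisfying worlds: {1, 2, 4, 5}.

4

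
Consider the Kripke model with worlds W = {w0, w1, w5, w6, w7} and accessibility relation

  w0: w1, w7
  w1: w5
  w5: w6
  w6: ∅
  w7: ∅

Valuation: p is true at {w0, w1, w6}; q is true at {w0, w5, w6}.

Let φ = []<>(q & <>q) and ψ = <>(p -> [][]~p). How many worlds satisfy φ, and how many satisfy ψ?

For []<>(q & <>q):
w0: successors {w1, w7}; <>(q & <>q) there: w1:T, w7:F. ✗
w1: successors {w5}; <>(q & <>q) there: w5:F. ✗
w5: successors {w6}; <>(q & <>q) there: w6:F. ✗
w6: no successors, so []<>(q & <>q) holds vacuously. ✓
w7: no successors, so []<>(q & <>q) holds vacuously. ✓
— 2 worlds.
For <>(p -> [][]~p):
w0: successors {w1, w7}; p -> [][]~p there: w1:F, w7:T. ✓
w1: successors {w5}; p -> [][]~p there: w5:T. ✓
w5: successors {w6}; p -> [][]~p there: w6:T. ✓
w6: no successors, so <>(p -> [][]~p) fails. ✗
w7: no successors, so <>(p -> [][]~p) fails. ✗
— 3 worlds.

2 and 3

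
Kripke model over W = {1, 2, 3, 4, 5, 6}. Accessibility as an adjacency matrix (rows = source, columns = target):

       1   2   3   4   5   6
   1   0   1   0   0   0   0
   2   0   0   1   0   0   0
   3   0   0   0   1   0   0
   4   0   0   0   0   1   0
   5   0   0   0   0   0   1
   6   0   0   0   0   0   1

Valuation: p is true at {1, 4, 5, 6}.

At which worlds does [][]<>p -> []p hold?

1: [][]<>p is T, []p is F. ✗
2: [][]<>p is T, []p is F. ✗
3: [][]<>p is T, []p is T. ✓
4: [][]<>p is T, []p is T. ✓
5: [][]<>p is T, []p is T. ✓
6: [][]<>p is T, []p is T. ✓

{3, 4, 5, 6}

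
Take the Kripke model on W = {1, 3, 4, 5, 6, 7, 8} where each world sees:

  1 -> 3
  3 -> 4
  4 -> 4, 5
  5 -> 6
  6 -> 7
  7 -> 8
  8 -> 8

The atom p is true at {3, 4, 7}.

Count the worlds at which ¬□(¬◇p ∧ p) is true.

1: □(¬◇p ∧ p) is F. ✓
3: □(¬◇p ∧ p) is F. ✓
4: □(¬◇p ∧ p) is F. ✓
5: □(¬◇p ∧ p) is F. ✓
6: □(¬◇p ∧ p) is T. ✗
7: □(¬◇p ∧ p) is F. ✓
8: □(¬◇p ∧ p) is F. ✓
Satisfying worlds: {1, 3, 4, 5, 7, 8}.

6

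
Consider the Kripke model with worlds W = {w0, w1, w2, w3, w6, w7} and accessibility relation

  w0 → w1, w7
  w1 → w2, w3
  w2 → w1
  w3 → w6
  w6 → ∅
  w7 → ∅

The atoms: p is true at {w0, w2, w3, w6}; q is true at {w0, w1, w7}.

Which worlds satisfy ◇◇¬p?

w0: successors {w1, w7}; ◇¬p there: w1:F, w7:F. ✗
w1: successors {w2, w3}; ◇¬p there: w2:T, w3:F. ✓
w2: successors {w1}; ◇¬p there: w1:F. ✗
w3: successors {w6}; ◇¬p there: w6:F. ✗
w6: no successors, so ◇◇¬p fails. ✗
w7: no successors, so ◇◇¬p fails. ✗

{w1}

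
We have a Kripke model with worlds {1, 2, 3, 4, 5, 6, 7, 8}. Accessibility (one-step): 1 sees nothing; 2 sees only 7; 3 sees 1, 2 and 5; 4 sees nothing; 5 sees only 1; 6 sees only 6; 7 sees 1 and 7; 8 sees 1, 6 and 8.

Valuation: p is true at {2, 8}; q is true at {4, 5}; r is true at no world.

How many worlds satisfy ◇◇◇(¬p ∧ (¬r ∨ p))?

5

1: no successors, so ◇◇◇(¬p ∧ (¬r ∨ p)) fails. ✗
2: successors {7}; ◇◇(¬p ∧ (¬r ∨ p)) there: 7:T. ✓
3: successors {1, 2, 5}; ◇◇(¬p ∧ (¬r ∨ p)) there: 1:F, 2:T, 5:F. ✓
4: no successors, so ◇◇◇(¬p ∧ (¬r ∨ p)) fails. ✗
5: successors {1}; ◇◇(¬p ∧ (¬r ∨ p)) there: 1:F. ✗
6: successors {6}; ◇◇(¬p ∧ (¬r ∨ p)) there: 6:T. ✓
7: successors {1, 7}; ◇◇(¬p ∧ (¬r ∨ p)) there: 1:F, 7:T. ✓
8: successors {1, 6, 8}; ◇◇(¬p ∧ (¬r ∨ p)) there: 1:F, 6:T, 8:T. ✓
Satisfying worlds: {2, 3, 6, 7, 8}.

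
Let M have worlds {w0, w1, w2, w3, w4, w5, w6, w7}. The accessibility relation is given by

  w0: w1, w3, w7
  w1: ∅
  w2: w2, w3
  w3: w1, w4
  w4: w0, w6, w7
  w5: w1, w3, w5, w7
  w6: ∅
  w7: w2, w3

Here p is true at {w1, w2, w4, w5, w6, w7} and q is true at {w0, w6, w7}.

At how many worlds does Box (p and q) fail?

6

w0: successors {w1, w3, w7}; p and q there: w1:F, w3:F, w7:T. ✗
w1: no successors, so Box (p and q) holds vacuously. ✓
w2: successors {w2, w3}; p and q there: w2:F, w3:F. ✗
w3: successors {w1, w4}; p and q there: w1:F, w4:F. ✗
w4: successors {w0, w6, w7}; p and q there: w0:F, w6:T, w7:T. ✗
w5: successors {w1, w3, w5, w7}; p and q there: w1:F, w3:F, w5:F, w7:T. ✗
w6: no successors, so Box (p and q) holds vacuously. ✓
w7: successors {w2, w3}; p and q there: w2:F, w3:F. ✗
Satisfying worlds: {w1, w6}.
So Box (p and q) fails at the other 6 worlds.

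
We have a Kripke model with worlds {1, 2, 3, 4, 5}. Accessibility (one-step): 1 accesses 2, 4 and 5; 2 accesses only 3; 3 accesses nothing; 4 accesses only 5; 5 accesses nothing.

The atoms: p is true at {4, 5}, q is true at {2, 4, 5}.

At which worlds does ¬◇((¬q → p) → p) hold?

1: ◇((¬q → p) → p) is T. ✗
2: ◇((¬q → p) → p) is T. ✗
3: ◇((¬q → p) → p) is F. ✓
4: ◇((¬q → p) → p) is T. ✗
5: ◇((¬q → p) → p) is F. ✓

{3, 5}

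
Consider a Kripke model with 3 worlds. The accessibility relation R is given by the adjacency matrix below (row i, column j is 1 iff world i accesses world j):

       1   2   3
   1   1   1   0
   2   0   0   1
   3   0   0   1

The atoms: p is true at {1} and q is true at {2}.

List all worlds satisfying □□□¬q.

1: successors {1, 2}; □□¬q there: 1:F, 2:T. ✗
2: successors {3}; □□¬q there: 3:T. ✓
3: successors {3}; □□¬q there: 3:T. ✓

{2, 3}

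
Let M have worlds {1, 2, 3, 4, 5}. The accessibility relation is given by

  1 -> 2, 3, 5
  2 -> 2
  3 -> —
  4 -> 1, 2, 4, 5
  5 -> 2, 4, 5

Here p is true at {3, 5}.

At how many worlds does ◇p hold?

1: successors {2, 3, 5}; p there: 2:F, 3:T, 5:T. ✓
2: successors {2}; p there: 2:F. ✗
3: no successors, so ◇p fails. ✗
4: successors {1, 2, 4, 5}; p there: 1:F, 2:F, 4:F, 5:T. ✓
5: successors {2, 4, 5}; p there: 2:F, 4:F, 5:T. ✓
Satisfying worlds: {1, 4, 5}.

3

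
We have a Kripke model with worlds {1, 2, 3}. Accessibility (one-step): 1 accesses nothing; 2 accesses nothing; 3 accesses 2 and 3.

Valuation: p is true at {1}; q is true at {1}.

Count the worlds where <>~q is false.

1: no successors, so <>~q fails. ✗
2: no successors, so <>~q fails. ✗
3: successors {2, 3}; ~q there: 2:T, 3:T. ✓
Satisfying worlds: {3}.
So <>~q fails at the other 2 worlds.

2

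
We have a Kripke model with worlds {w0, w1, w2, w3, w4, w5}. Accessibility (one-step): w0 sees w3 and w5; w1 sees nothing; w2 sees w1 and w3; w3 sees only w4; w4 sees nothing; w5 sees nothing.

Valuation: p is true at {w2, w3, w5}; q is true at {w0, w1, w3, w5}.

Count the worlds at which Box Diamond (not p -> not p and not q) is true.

w0: successors {w3, w5}; Diamond (not p -> not p and not q) there: w3:T, w5:F. ✗
w1: no successors, so Box Diamond (not p -> not p and not q) holds vacuously. ✓
w2: successors {w1, w3}; Diamond (not p -> not p and not q) there: w1:F, w3:T. ✗
w3: successors {w4}; Diamond (not p -> not p and not q) there: w4:F. ✗
w4: no successors, so Box Diamond (not p -> not p and not q) holds vacuously. ✓
w5: no successors, so Box Diamond (not p -> not p and not q) holds vacuously. ✓
Satisfying worlds: {w1, w4, w5}.

3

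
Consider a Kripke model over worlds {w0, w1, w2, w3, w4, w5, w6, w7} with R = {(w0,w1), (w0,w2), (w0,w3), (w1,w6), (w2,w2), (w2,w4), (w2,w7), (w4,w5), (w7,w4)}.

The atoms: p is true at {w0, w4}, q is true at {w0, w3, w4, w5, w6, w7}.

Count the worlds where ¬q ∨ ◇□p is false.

4

w0: ¬q is F, ◇□p is T. ✓
w1: ¬q is T, ◇□p is T. ✓
w2: ¬q is T, ◇□p is T. ✓
w3: ¬q is F, ◇□p is F. ✗
w4: ¬q is F, ◇□p is T. ✓
w5: ¬q is F, ◇□p is F. ✗
w6: ¬q is F, ◇□p is F. ✗
w7: ¬q is F, ◇□p is F. ✗
Satisfying worlds: {w0, w1, w2, w4}.
So ¬q ∨ ◇□p fails at the other 4 worlds.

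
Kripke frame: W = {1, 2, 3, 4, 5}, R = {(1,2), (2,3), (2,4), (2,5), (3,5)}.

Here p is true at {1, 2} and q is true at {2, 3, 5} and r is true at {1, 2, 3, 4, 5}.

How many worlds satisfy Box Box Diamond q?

3

1: successors {2}; Box Diamond q there: 2:F. ✗
2: successors {3, 4, 5}; Box Diamond q there: 3:F, 4:T, 5:T. ✗
3: successors {5}; Box Diamond q there: 5:T. ✓
4: no successors, so Box Box Diamond q holds vacuously. ✓
5: no successors, so Box Box Diamond q holds vacuously. ✓
Satisfying worlds: {3, 4, 5}.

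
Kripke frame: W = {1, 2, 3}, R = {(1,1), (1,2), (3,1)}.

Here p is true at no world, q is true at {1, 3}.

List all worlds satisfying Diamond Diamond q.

1: successors {1, 2}; Diamond q there: 1:T, 2:F. ✓
2: no successors, so Diamond Diamond q fails. ✗
3: successors {1}; Diamond q there: 1:T. ✓

{1, 3}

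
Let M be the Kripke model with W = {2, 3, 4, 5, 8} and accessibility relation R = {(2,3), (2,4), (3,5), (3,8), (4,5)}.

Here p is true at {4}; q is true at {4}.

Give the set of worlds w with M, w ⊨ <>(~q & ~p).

{2, 3, 4}

2: successors {3, 4}; ~q & ~p there: 3:T, 4:F. ✓
3: successors {5, 8}; ~q & ~p there: 5:T, 8:T. ✓
4: successors {5}; ~q & ~p there: 5:T. ✓
5: no successors, so <>(~q & ~p) fails. ✗
8: no successors, so <>(~q & ~p) fails. ✗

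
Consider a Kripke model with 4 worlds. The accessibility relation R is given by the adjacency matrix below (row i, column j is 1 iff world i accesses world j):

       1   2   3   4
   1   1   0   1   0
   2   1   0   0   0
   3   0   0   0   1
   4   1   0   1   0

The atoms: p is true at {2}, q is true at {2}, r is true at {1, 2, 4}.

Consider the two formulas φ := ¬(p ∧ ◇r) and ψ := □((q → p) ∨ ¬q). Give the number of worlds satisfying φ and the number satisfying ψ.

For ¬(p ∧ ◇r):
1: p ∧ ◇r is F. ✓
2: p ∧ ◇r is T. ✗
3: p ∧ ◇r is F. ✓
4: p ∧ ◇r is F. ✓
— 3 worlds.
For □((q → p) ∨ ¬q):
1: successors {1, 3}; (q → p) ∨ ¬q there: 1:T, 3:T. ✓
2: successors {1}; (q → p) ∨ ¬q there: 1:T. ✓
3: successors {4}; (q → p) ∨ ¬q there: 4:T. ✓
4: successors {1, 3}; (q → p) ∨ ¬q there: 1:T, 3:T. ✓
— 4 worlds.

3 and 4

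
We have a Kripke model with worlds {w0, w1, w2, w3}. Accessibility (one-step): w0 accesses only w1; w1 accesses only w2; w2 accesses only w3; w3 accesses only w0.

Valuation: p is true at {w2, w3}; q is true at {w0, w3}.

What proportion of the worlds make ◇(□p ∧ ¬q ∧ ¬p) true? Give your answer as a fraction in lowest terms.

1/4

w0: successors {w1}; □p ∧ ¬q ∧ ¬p there: w1:T. ✓
w1: successors {w2}; □p ∧ ¬q ∧ ¬p there: w2:F. ✗
w2: successors {w3}; □p ∧ ¬q ∧ ¬p there: w3:F. ✗
w3: successors {w0}; □p ∧ ¬q ∧ ¬p there: w0:F. ✗
That's 1 of 4 worlds, so 1/4.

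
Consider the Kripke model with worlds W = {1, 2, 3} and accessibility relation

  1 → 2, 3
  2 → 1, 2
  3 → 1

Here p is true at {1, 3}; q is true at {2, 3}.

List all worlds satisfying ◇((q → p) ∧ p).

1: successors {2, 3}; (q → p) ∧ p there: 2:F, 3:T. ✓
2: successors {1, 2}; (q → p) ∧ p there: 1:T, 2:F. ✓
3: successors {1}; (q → p) ∧ p there: 1:T. ✓

{1, 2, 3}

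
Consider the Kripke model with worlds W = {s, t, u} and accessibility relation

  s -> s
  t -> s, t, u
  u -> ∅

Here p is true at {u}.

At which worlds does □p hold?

s: successors {s}; p there: s:F. ✗
t: successors {s, t, u}; p there: s:F, t:F, u:T. ✗
u: no successors, so □p holds vacuously. ✓

{u}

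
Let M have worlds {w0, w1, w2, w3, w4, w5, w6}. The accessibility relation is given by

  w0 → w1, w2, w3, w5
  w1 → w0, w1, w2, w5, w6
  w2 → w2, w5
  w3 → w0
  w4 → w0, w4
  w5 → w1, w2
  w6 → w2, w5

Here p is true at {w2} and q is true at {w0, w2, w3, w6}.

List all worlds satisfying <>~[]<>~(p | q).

{w1, w3, w4}

w0: successors {w1, w2, w3, w5}; ~[]<>~(p | q) there: w1:F, w2:F, w3:F, w5:F. ✗
w1: successors {w0, w1, w2, w5, w6}; ~[]<>~(p | q) there: w0:T, w1:F, w2:F, w5:F, w6:F. ✓
w2: successors {w2, w5}; ~[]<>~(p | q) there: w2:F, w5:F. ✗
w3: successors {w0}; ~[]<>~(p | q) there: w0:T. ✓
w4: successors {w0, w4}; ~[]<>~(p | q) there: w0:T, w4:F. ✓
w5: successors {w1, w2}; ~[]<>~(p | q) there: w1:F, w2:F. ✗
w6: successors {w2, w5}; ~[]<>~(p | q) there: w2:F, w5:F. ✗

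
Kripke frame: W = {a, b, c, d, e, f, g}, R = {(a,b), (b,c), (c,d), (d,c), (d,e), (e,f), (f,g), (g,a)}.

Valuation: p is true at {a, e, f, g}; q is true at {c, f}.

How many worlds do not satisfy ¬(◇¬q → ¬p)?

a: ◇¬q → ¬p is F. ✓
b: ◇¬q → ¬p is T. ✗
c: ◇¬q → ¬p is T. ✗
d: ◇¬q → ¬p is T. ✗
e: ◇¬q → ¬p is T. ✗
f: ◇¬q → ¬p is F. ✓
g: ◇¬q → ¬p is F. ✓
Satisfying worlds: {a, f, g}.
So ¬(◇¬q → ¬p) fails at the other 4 worlds.

4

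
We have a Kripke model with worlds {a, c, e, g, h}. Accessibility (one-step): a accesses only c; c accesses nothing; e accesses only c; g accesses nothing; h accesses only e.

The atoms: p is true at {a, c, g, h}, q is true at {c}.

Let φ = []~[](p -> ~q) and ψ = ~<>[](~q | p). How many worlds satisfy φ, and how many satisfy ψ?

For []~[](p -> ~q):
a: successors {c}; ~[](p -> ~q) there: c:F. ✗
c: no successors, so []~[](p -> ~q) holds vacuously. ✓
e: successors {c}; ~[](p -> ~q) there: c:F. ✗
g: no successors, so []~[](p -> ~q) holds vacuously. ✓
h: successors {e}; ~[](p -> ~q) there: e:T. ✓
— 3 worlds.
For ~<>[](~q | p):
a: <>[](~q | p) is T. ✗
c: <>[](~q | p) is F. ✓
e: <>[](~q | p) is T. ✗
g: <>[](~q | p) is F. ✓
h: <>[](~q | p) is T. ✗
— 2 worlds.

3 and 2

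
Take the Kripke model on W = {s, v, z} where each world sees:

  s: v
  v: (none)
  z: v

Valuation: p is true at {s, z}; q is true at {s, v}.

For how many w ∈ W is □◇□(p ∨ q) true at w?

s: successors {v}; ◇□(p ∨ q) there: v:F. ✗
v: no successors, so □◇□(p ∨ q) holds vacuously. ✓
z: successors {v}; ◇□(p ∨ q) there: v:F. ✗
Satisfying worlds: {v}.

1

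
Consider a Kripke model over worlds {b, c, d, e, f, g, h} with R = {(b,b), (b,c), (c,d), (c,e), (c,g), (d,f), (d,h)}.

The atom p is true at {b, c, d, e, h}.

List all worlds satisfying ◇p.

b: successors {b, c}; p there: b:T, c:T. ✓
c: successors {d, e, g}; p there: d:T, e:T, g:F. ✓
d: successors {f, h}; p there: f:F, h:T. ✓
e: no successors, so ◇p fails. ✗
f: no successors, so ◇p fails. ✗
g: no successors, so ◇p fails. ✗
h: no successors, so ◇p fails. ✗

{b, c, d}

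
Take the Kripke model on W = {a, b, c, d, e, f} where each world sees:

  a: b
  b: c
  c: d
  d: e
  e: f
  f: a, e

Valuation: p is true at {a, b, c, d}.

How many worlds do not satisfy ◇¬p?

3

a: successors {b}; ¬p there: b:F. ✗
b: successors {c}; ¬p there: c:F. ✗
c: successors {d}; ¬p there: d:F. ✗
d: successors {e}; ¬p there: e:T. ✓
e: successors {f}; ¬p there: f:T. ✓
f: successors {a, e}; ¬p there: a:F, e:T. ✓
Satisfying worlds: {d, e, f}.
So ◇¬p fails at the other 3 worlds.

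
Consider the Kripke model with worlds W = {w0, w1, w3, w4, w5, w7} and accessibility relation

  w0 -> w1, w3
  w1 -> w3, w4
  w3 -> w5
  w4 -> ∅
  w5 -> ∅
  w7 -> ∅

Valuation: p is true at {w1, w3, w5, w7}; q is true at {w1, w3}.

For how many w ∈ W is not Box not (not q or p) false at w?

w0: Box not (not q or p) is F. ✓
w1: Box not (not q or p) is F. ✓
w3: Box not (not q or p) is F. ✓
w4: Box not (not q or p) is T. ✗
w5: Box not (not q or p) is T. ✗
w7: Box not (not q or p) is T. ✗
Satisfying worlds: {w0, w1, w3}.
So not Box not (not q or p) fails at the other 3 worlds.

3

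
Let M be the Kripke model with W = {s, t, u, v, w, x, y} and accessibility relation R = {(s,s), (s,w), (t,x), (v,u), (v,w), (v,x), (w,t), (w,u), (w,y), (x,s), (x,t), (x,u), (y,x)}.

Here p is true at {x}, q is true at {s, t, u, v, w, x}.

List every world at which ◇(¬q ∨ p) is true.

s: successors {s, w}; ¬q ∨ p there: s:F, w:F. ✗
t: successors {x}; ¬q ∨ p there: x:T. ✓
u: no successors, so ◇(¬q ∨ p) fails. ✗
v: successors {u, w, x}; ¬q ∨ p there: u:F, w:F, x:T. ✓
w: successors {t, u, y}; ¬q ∨ p there: t:F, u:F, y:T. ✓
x: successors {s, t, u}; ¬q ∨ p there: s:F, t:F, u:F. ✗
y: successors {x}; ¬q ∨ p there: x:T. ✓

{t, v, w, y}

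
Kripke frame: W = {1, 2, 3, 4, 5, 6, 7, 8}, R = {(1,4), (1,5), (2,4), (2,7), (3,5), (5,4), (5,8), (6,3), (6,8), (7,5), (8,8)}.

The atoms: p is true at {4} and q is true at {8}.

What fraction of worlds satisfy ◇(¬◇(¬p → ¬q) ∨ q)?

5/8

1: successors {4, 5}; ¬◇(¬p → ¬q) ∨ q there: 4:T, 5:F. ✓
2: successors {4, 7}; ¬◇(¬p → ¬q) ∨ q there: 4:T, 7:F. ✓
3: successors {5}; ¬◇(¬p → ¬q) ∨ q there: 5:F. ✗
4: no successors, so ◇(¬◇(¬p → ¬q) ∨ q) fails. ✗
5: successors {4, 8}; ¬◇(¬p → ¬q) ∨ q there: 4:T, 8:T. ✓
6: successors {3, 8}; ¬◇(¬p → ¬q) ∨ q there: 3:F, 8:T. ✓
7: successors {5}; ¬◇(¬p → ¬q) ∨ q there: 5:F. ✗
8: successors {8}; ¬◇(¬p → ¬q) ∨ q there: 8:T. ✓
That's 5 of 8 worlds, so 5/8.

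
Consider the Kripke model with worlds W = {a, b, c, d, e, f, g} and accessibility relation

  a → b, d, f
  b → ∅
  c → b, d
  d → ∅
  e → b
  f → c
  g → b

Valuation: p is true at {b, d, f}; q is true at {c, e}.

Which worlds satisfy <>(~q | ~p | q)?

a: successors {b, d, f}; ~q | ~p | q there: b:T, d:T, f:T. ✓
b: no successors, so <>(~q | ~p | q) fails. ✗
c: successors {b, d}; ~q | ~p | q there: b:T, d:T. ✓
d: no successors, so <>(~q | ~p | q) fails. ✗
e: successors {b}; ~q | ~p | q there: b:T. ✓
f: successors {c}; ~q | ~p | q there: c:T. ✓
g: successors {b}; ~q | ~p | q there: b:T. ✓

{a, c, e, f, g}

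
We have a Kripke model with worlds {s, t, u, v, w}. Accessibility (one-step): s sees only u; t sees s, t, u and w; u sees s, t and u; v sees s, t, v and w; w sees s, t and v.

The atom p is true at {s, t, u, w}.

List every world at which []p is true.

{s, t, u}

s: successors {u}; p there: u:T. ✓
t: successors {s, t, u, w}; p there: s:T, t:T, u:T, w:T. ✓
u: successors {s, t, u}; p there: s:T, t:T, u:T. ✓
v: successors {s, t, v, w}; p there: s:T, t:T, v:F, w:T. ✗
w: successors {s, t, v}; p there: s:T, t:T, v:F. ✗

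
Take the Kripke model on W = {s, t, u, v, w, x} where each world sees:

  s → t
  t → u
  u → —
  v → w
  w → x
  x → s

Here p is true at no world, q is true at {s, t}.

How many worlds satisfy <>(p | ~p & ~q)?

s: successors {t}; p | ~p & ~q there: t:F. ✗
t: successors {u}; p | ~p & ~q there: u:T. ✓
u: no successors, so <>(p | ~p & ~q) fails. ✗
v: successors {w}; p | ~p & ~q there: w:T. ✓
w: successors {x}; p | ~p & ~q there: x:T. ✓
x: successors {s}; p | ~p & ~q there: s:F. ✗
Satisfying worlds: {t, v, w}.

3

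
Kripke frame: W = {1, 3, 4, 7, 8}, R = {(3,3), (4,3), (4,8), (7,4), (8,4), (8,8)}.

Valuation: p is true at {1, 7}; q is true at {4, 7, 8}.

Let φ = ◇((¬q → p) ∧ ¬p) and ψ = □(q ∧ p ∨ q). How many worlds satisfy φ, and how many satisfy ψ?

3 and 3

For ◇((¬q → p) ∧ ¬p):
1: no successors, so ◇((¬q → p) ∧ ¬p) fails. ✗
3: successors {3}; (¬q → p) ∧ ¬p there: 3:F. ✗
4: successors {3, 8}; (¬q → p) ∧ ¬p there: 3:F, 8:T. ✓
7: successors {4}; (¬q → p) ∧ ¬p there: 4:T. ✓
8: successors {4, 8}; (¬q → p) ∧ ¬p there: 4:T, 8:T. ✓
— 3 worlds.
For □(q ∧ p ∨ q):
1: no successors, so □(q ∧ p ∨ q) holds vacuously. ✓
3: successors {3}; q ∧ p ∨ q there: 3:F. ✗
4: successors {3, 8}; q ∧ p ∨ q there: 3:F, 8:T. ✗
7: successors {4}; q ∧ p ∨ q there: 4:T. ✓
8: successors {4, 8}; q ∧ p ∨ q there: 4:T, 8:T. ✓
— 3 worlds.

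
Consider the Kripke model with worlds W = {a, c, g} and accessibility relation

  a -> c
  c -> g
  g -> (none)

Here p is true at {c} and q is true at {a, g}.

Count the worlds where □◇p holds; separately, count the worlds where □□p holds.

For □◇p:
a: successors {c}; ◇p there: c:F. ✗
c: successors {g}; ◇p there: g:F. ✗
g: no successors, so □◇p holds vacuously. ✓
— 1 world.
For □□p:
a: successors {c}; □p there: c:F. ✗
c: successors {g}; □p there: g:T. ✓
g: no successors, so □□p holds vacuously. ✓
— 2 worlds.

1 and 2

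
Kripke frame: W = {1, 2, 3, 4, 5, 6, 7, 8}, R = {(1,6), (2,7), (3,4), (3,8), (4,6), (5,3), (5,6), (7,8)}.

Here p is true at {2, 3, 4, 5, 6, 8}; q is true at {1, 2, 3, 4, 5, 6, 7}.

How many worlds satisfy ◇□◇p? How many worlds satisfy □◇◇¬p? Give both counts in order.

5 and 2

For ◇□◇p:
1: successors {6}; □◇p there: 6:T. ✓
2: successors {7}; □◇p there: 7:F. ✗
3: successors {4, 8}; □◇p there: 4:F, 8:T. ✓
4: successors {6}; □◇p there: 6:T. ✓
5: successors {3, 6}; □◇p there: 3:F, 6:T. ✓
6: no successors, so ◇□◇p fails. ✗
7: successors {8}; □◇p there: 8:T. ✓
8: no successors, so ◇□◇p fails. ✗
— 5 worlds.
For □◇◇¬p:
1: successors {6}; ◇◇¬p there: 6:F. ✗
2: successors {7}; ◇◇¬p there: 7:F. ✗
3: successors {4, 8}; ◇◇¬p there: 4:F, 8:F. ✗
4: successors {6}; ◇◇¬p there: 6:F. ✗
5: successors {3, 6}; ◇◇¬p there: 3:F, 6:F. ✗
6: no successors, so □◇◇¬p holds vacuously. ✓
7: successors {8}; ◇◇¬p there: 8:F. ✗
8: no successors, so □◇◇¬p holds vacuously. ✓
— 2 worlds.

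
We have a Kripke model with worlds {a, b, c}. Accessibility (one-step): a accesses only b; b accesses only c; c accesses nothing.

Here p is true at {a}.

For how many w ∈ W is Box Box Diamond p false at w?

1

a: successors {b}; Box Diamond p there: b:F. ✗
b: successors {c}; Box Diamond p there: c:T. ✓
c: no successors, so Box Box Diamond p holds vacuously. ✓
Satisfying worlds: {b, c}.
So Box Box Diamond p fails at the other 1 world.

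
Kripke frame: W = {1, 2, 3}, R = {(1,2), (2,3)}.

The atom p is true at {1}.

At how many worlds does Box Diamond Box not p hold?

2

1: successors {2}; Diamond Box not p there: 2:T. ✓
2: successors {3}; Diamond Box not p there: 3:F. ✗
3: no successors, so Box Diamond Box not p holds vacuously. ✓
Satisfying worlds: {1, 3}.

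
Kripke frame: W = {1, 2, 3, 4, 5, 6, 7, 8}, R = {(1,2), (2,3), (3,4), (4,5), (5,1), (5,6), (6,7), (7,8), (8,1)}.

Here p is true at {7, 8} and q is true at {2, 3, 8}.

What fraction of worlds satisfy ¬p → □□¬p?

3/4

1: ¬p is T, □□¬p is T. ✓
2: ¬p is T, □□¬p is T. ✓
3: ¬p is T, □□¬p is T. ✓
4: ¬p is T, □□¬p is T. ✓
5: ¬p is T, □□¬p is F. ✗
6: ¬p is T, □□¬p is F. ✗
7: ¬p is F, □□¬p is T. ✓
8: ¬p is F, □□¬p is T. ✓
That's 6 of 8 worlds, so 6/8 = 3/4.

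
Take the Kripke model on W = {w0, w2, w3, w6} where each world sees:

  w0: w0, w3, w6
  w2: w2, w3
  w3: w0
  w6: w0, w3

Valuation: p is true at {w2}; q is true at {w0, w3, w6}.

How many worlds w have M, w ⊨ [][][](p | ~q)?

0

w0: successors {w0, w3, w6}; [][](p | ~q) there: w0:F, w3:F, w6:F. ✗
w2: successors {w2, w3}; [][](p | ~q) there: w2:F, w3:F. ✗
w3: successors {w0}; [][](p | ~q) there: w0:F. ✗
w6: successors {w0, w3}; [][](p | ~q) there: w0:F, w3:F. ✗
Satisfying worlds: ∅.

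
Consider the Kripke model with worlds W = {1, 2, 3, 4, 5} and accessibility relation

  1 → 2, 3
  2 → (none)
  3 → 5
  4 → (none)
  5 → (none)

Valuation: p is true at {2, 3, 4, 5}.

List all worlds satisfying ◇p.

1: successors {2, 3}; p there: 2:T, 3:T. ✓
2: no successors, so ◇p fails. ✗
3: successors {5}; p there: 5:T. ✓
4: no successors, so ◇p fails. ✗
5: no successors, so ◇p fails. ✗

{1, 3}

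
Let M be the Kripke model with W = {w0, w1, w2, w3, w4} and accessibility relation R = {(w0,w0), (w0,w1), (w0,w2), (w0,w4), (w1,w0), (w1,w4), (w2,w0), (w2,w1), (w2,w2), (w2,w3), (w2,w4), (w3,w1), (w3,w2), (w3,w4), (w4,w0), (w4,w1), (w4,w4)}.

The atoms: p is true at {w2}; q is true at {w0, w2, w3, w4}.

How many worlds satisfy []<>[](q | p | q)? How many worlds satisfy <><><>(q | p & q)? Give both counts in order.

For []<>[](q | p | q):
w0: successors {w0, w1, w2, w4}; <>[](q | p | q) there: w0:T, w1:F, w2:T, w4:T. ✗
w1: successors {w0, w4}; <>[](q | p | q) there: w0:T, w4:T. ✓
w2: successors {w0, w1, w2, w3, w4}; <>[](q | p | q) there: w0:T, w1:F, w2:T, w3:T, w4:T. ✗
w3: successors {w1, w2, w4}; <>[](q | p | q) there: w1:F, w2:T, w4:T. ✗
w4: successors {w0, w1, w4}; <>[](q | p | q) there: w0:T, w1:F, w4:T. ✗
— 1 world.
For <><><>(q | p & q):
w0: successors {w0, w1, w2, w4}; <><>(q | p & q) there: w0:T, w1:T, w2:T, w4:T. ✓
w1: successors {w0, w4}; <><>(q | p & q) there: w0:T, w4:T. ✓
w2: successors {w0, w1, w2, w3, w4}; <><>(q | p & q) there: w0:T, w1:T, w2:T, w3:T, w4:T. ✓
w3: successors {w1, w2, w4}; <><>(q | p & q) there: w1:T, w2:T, w4:T. ✓
w4: successors {w0, w1, w4}; <><>(q | p & q) there: w0:T, w1:T, w4:T. ✓
— 5 worlds.

1 and 5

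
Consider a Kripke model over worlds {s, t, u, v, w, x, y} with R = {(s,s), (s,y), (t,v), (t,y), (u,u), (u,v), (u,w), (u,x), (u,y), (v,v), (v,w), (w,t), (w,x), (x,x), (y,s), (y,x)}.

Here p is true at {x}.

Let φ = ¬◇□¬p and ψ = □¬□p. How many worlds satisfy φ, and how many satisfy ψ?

1 and 3

For ¬◇□¬p:
s: ◇□¬p is T. ✗
t: ◇□¬p is T. ✗
u: ◇□¬p is T. ✗
v: ◇□¬p is T. ✗
w: ◇□¬p is T. ✗
x: ◇□¬p is F. ✓
y: ◇□¬p is T. ✗
— 1 world.
For □¬□p:
s: successors {s, y}; ¬□p there: s:T, y:T. ✓
t: successors {v, y}; ¬□p there: v:T, y:T. ✓
u: successors {u, v, w, x, y}; ¬□p there: u:T, v:T, w:T, x:F, y:T. ✗
v: successors {v, w}; ¬□p there: v:T, w:T. ✓
w: successors {t, x}; ¬□p there: t:T, x:F. ✗
x: successors {x}; ¬□p there: x:F. ✗
y: successors {s, x}; ¬□p there: s:T, x:F. ✗
— 3 worlds.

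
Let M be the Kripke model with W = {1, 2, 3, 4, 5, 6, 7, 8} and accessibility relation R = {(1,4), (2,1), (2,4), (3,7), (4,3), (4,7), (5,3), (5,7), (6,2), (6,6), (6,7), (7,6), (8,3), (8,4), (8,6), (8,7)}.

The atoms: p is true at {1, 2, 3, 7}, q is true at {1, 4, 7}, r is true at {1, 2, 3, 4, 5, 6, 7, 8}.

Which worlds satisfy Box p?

1: successors {4}; p there: 4:F. ✗
2: successors {1, 4}; p there: 1:T, 4:F. ✗
3: successors {7}; p there: 7:T. ✓
4: successors {3, 7}; p there: 3:T, 7:T. ✓
5: successors {3, 7}; p there: 3:T, 7:T. ✓
6: successors {2, 6, 7}; p there: 2:T, 6:F, 7:T. ✗
7: successors {6}; p there: 6:F. ✗
8: successors {3, 4, 6, 7}; p there: 3:T, 4:F, 6:F, 7:T. ✗

{3, 4, 5}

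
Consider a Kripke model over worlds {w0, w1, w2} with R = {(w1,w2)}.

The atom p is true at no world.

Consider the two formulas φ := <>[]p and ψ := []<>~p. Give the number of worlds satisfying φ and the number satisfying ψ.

For <>[]p:
w0: no successors, so <>[]p fails. ✗
w1: successors {w2}; []p there: w2:T. ✓
w2: no successors, so <>[]p fails. ✗
— 1 world.
For []<>~p:
w0: no successors, so []<>~p holds vacuously. ✓
w1: successors {w2}; <>~p there: w2:F. ✗
w2: no successors, so []<>~p holds vacuously. ✓
— 2 worlds.

1 and 2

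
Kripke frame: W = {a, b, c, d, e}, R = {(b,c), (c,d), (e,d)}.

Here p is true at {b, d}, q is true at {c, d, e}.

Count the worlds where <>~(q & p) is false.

4

a: no successors, so <>~(q & p) fails. ✗
b: successors {c}; ~(q & p) there: c:T. ✓
c: successors {d}; ~(q & p) there: d:F. ✗
d: no successors, so <>~(q & p) fails. ✗
e: successors {d}; ~(q & p) there: d:F. ✗
Satisfying worlds: {b}.
So <>~(q & p) fails at the other 4 worlds.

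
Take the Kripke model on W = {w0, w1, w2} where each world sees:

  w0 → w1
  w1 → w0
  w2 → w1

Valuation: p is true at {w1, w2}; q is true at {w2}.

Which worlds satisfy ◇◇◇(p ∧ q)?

w0: successors {w1}; ◇◇(p ∧ q) there: w1:F. ✗
w1: successors {w0}; ◇◇(p ∧ q) there: w0:F. ✗
w2: successors {w1}; ◇◇(p ∧ q) there: w1:F. ✗

∅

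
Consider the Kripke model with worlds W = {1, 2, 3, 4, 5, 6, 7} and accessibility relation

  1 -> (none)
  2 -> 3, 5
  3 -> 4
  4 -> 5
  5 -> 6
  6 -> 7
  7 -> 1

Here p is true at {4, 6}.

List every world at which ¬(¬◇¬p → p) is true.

1: ¬◇¬p → p is F. ✓
2: ¬◇¬p → p is T. ✗
3: ¬◇¬p → p is F. ✓
4: ¬◇¬p → p is T. ✗
5: ¬◇¬p → p is F. ✓
6: ¬◇¬p → p is T. ✗
7: ¬◇¬p → p is T. ✗

{1, 3, 5}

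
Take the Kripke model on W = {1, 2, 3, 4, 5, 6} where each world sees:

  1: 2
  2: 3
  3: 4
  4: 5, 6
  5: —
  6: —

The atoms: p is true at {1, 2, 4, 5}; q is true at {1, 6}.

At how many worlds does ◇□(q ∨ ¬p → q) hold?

1: successors {2}; □(q ∨ ¬p → q) there: 2:F. ✗
2: successors {3}; □(q ∨ ¬p → q) there: 3:T. ✓
3: successors {4}; □(q ∨ ¬p → q) there: 4:T. ✓
4: successors {5, 6}; □(q ∨ ¬p → q) there: 5:T, 6:T. ✓
5: no successors, so ◇□(q ∨ ¬p → q) fails. ✗
6: no successors, so ◇□(q ∨ ¬p → q) fails. ✗
Satisfying worlds: {2, 3, 4}.

3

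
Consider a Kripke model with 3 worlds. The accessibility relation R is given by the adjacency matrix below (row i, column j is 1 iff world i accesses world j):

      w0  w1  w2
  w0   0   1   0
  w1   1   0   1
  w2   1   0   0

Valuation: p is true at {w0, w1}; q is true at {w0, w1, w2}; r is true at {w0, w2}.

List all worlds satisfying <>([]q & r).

{w1, w2}

w0: successors {w1}; []q & r there: w1:F. ✗
w1: successors {w0, w2}; []q & r there: w0:T, w2:T. ✓
w2: successors {w0}; []q & r there: w0:T. ✓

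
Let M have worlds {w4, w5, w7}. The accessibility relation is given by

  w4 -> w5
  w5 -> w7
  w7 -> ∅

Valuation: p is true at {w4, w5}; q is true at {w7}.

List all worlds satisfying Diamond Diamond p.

∅

w4: successors {w5}; Diamond p there: w5:F. ✗
w5: successors {w7}; Diamond p there: w7:F. ✗
w7: no successors, so Diamond Diamond p fails. ✗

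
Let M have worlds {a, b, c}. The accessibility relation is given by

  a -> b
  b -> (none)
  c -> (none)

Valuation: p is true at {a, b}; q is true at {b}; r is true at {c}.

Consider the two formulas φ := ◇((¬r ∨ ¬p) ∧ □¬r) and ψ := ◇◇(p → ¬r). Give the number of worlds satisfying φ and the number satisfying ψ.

For ◇((¬r ∨ ¬p) ∧ □¬r):
a: successors {b}; (¬r ∨ ¬p) ∧ □¬r there: b:T. ✓
b: no successors, so ◇((¬r ∨ ¬p) ∧ □¬r) fails. ✗
c: no successors, so ◇((¬r ∨ ¬p) ∧ □¬r) fails. ✗
— 1 world.
For ◇◇(p → ¬r):
a: successors {b}; ◇(p → ¬r) there: b:F. ✗
b: no successors, so ◇◇(p → ¬r) fails. ✗
c: no successors, so ◇◇(p → ¬r) fails. ✗
— 0 worlds.

1 and 0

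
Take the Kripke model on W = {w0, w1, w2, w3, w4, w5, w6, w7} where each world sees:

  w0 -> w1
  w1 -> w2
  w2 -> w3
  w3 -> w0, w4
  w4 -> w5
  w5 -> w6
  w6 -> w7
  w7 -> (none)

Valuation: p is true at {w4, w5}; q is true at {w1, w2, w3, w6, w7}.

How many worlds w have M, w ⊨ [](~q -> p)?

7

w0: successors {w1}; ~q -> p there: w1:T. ✓
w1: successors {w2}; ~q -> p there: w2:T. ✓
w2: successors {w3}; ~q -> p there: w3:T. ✓
w3: successors {w0, w4}; ~q -> p there: w0:F, w4:T. ✗
w4: successors {w5}; ~q -> p there: w5:T. ✓
w5: successors {w6}; ~q -> p there: w6:T. ✓
w6: successors {w7}; ~q -> p there: w7:T. ✓
w7: no successors, so [](~q -> p) holds vacuously. ✓
Satisfying worlds: {w0, w1, w2, w4, w5, w6, w7}.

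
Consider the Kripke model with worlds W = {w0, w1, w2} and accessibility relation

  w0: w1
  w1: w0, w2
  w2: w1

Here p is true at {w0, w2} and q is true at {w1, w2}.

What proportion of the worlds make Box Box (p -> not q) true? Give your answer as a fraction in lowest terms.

1/3

w0: successors {w1}; Box (p -> not q) there: w1:F. ✗
w1: successors {w0, w2}; Box (p -> not q) there: w0:T, w2:T. ✓
w2: successors {w1}; Box (p -> not q) there: w1:F. ✗
That's 1 of 3 worlds, so 1/3.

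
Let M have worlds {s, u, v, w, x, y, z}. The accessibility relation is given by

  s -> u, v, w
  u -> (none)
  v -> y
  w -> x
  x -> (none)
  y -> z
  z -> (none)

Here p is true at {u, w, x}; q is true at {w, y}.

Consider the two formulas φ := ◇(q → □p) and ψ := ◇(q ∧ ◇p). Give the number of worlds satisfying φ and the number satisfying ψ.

For ◇(q → □p):
s: successors {u, v, w}; q → □p there: u:T, v:T, w:T. ✓
u: no successors, so ◇(q → □p) fails. ✗
v: successors {y}; q → □p there: y:F. ✗
w: successors {x}; q → □p there: x:T. ✓
x: no successors, so ◇(q → □p) fails. ✗
y: successors {z}; q → □p there: z:T. ✓
z: no successors, so ◇(q → □p) fails. ✗
— 3 worlds.
For ◇(q ∧ ◇p):
s: successors {u, v, w}; q ∧ ◇p there: u:F, v:F, w:T. ✓
u: no successors, so ◇(q ∧ ◇p) fails. ✗
v: successors {y}; q ∧ ◇p there: y:F. ✗
w: successors {x}; q ∧ ◇p there: x:F. ✗
x: no successors, so ◇(q ∧ ◇p) fails. ✗
y: successors {z}; q ∧ ◇p there: z:F. ✗
z: no successors, so ◇(q ∧ ◇p) fails. ✗
— 1 world.

3 and 1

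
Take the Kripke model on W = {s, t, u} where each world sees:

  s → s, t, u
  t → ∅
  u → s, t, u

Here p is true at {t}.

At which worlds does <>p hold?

{s, u}

s: successors {s, t, u}; p there: s:F, t:T, u:F. ✓
t: no successors, so <>p fails. ✗
u: successors {s, t, u}; p there: s:F, t:T, u:F. ✓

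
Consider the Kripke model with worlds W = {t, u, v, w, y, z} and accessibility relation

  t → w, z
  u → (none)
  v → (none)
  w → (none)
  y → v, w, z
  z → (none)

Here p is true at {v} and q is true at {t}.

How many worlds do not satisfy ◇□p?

4

t: successors {w, z}; □p there: w:T, z:T. ✓
u: no successors, so ◇□p fails. ✗
v: no successors, so ◇□p fails. ✗
w: no successors, so ◇□p fails. ✗
y: successors {v, w, z}; □p there: v:T, w:T, z:T. ✓
z: no successors, so ◇□p fails. ✗
Satisfying worlds: {t, y}.
So ◇□p fails at the other 4 worlds.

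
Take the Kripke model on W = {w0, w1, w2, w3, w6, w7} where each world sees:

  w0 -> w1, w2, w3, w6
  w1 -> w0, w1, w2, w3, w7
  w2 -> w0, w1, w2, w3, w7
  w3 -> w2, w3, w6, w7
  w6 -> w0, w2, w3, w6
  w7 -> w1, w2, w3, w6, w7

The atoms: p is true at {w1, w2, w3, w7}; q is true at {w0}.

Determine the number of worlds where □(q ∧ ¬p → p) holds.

3

w0: successors {w1, w2, w3, w6}; q ∧ ¬p → p there: w1:T, w2:T, w3:T, w6:T. ✓
w1: successors {w0, w1, w2, w3, w7}; q ∧ ¬p → p there: w0:F, w1:T, w2:T, w3:T, w7:T. ✗
w2: successors {w0, w1, w2, w3, w7}; q ∧ ¬p → p there: w0:F, w1:T, w2:T, w3:T, w7:T. ✗
w3: successors {w2, w3, w6, w7}; q ∧ ¬p → p there: w2:T, w3:T, w6:T, w7:T. ✓
w6: successors {w0, w2, w3, w6}; q ∧ ¬p → p there: w0:F, w2:T, w3:T, w6:T. ✗
w7: successors {w1, w2, w3, w6, w7}; q ∧ ¬p → p there: w1:T, w2:T, w3:T, w6:T, w7:T. ✓
Satisfying worlds: {w0, w3, w7}.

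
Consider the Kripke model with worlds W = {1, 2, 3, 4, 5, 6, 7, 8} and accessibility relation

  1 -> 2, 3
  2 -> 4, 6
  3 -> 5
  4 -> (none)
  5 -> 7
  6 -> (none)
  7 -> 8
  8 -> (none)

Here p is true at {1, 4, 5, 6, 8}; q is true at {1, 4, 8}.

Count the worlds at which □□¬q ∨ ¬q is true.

7

1: □□¬q is F, ¬q is F. ✗
2: □□¬q is T, ¬q is T. ✓
3: □□¬q is T, ¬q is T. ✓
4: □□¬q is T, ¬q is F. ✓
5: □□¬q is F, ¬q is T. ✓
6: □□¬q is T, ¬q is T. ✓
7: □□¬q is T, ¬q is T. ✓
8: □□¬q is T, ¬q is F. ✓
Satisfying worlds: {2, 3, 4, 5, 6, 7, 8}.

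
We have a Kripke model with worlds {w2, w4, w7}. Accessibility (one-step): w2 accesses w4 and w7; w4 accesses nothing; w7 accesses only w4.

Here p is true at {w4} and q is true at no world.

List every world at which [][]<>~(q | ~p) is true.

{w4, w7}

w2: successors {w4, w7}; []<>~(q | ~p) there: w4:T, w7:F. ✗
w4: no successors, so [][]<>~(q | ~p) holds vacuously. ✓
w7: successors {w4}; []<>~(q | ~p) there: w4:T. ✓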